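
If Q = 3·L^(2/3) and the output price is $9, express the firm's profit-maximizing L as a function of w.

MP_L = (2/3)·3·L^(-1/3) = 2·L^(-1/3).
Setting P·MP_L = w: 18·L^(-1/3) = w.
Solving for L: L^(-1/3) = w/18, so L = (18/w)^(3).

L(w) = 5832/w³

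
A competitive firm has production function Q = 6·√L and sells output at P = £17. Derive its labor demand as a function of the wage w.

L(w) = 2601/w²

MP_L = (1/2)·6·L^(-1/2) = 3·L^(-1/2).
Setting P·MP_L = w: 51·L^(-1/2) = w.
Solving for L: L^(-1/2) = w/51, so L = (51/w)^(2).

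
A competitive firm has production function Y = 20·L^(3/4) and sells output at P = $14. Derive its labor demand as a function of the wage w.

L(w) = (210/w)^(4)

MP_L = (3/4)·20·L^(-1/4) = 15·L^(-1/4).
Setting P·MP_L = w: 210·L^(-1/4) = w.
Solving for L: L^(-1/4) = w/210, so L = (210/w)^(4).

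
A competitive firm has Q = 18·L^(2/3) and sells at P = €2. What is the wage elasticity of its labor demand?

MP_L = (2/3)·18·L^(-1/3), so P·MP_L = w gives 24·L^(-1/3) = w.
Solving, L(w) = (24/w)^(3). This is a constant-elasticity form: L ∝ w^(−3), so ε = −3.

ε = -3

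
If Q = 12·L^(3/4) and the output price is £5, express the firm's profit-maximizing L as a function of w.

MP_L = (3/4)·12·L^(-1/4) = 9·L^(-1/4).
Setting P·MP_L = w: 45·L^(-1/4) = w.
Solving for L: L^(-1/4) = w/45, so L = (45/w)^(4).

L(w) = 4100625/w^(4)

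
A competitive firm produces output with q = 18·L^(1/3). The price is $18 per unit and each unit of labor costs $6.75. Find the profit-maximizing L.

L* = 64

MP_L = (1/3)·18·L^(-2/3) = 6·L^(-2/3).
Profit maximization for a price taker requires P·MP_L = w: 18·6·L^(-2/3) = 6.75.
So L^(-2/3) = 0.0625, which gives L = 64.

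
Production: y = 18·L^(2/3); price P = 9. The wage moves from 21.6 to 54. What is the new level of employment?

From P·MP_L = w with MP_L = 12·L^(-1/3), the labor demand is L(w) = (108/w)^(3).
At w = 21.6: L = 125. At w = 54: L = 8.

L* = 8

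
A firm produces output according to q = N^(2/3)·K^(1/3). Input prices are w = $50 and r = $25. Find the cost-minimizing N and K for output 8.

Cost minimization requires the marginal rate of technical substitution to equal the input-price ratio: MP_N/MP_K = w/r.
Here MP_N/MP_K = (2/3)·(K/N)/(1/3) = 2·(K/N). Setting this equal to 50/25 = 2 gives K = N.
Substituting into q = 8: N^(2/3)·(N)^(1/3) = 8.
Solving, N = 8 and K = 8.

N* = 8, K* = 8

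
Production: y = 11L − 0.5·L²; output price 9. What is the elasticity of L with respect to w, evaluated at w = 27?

ε = -0.375

From P·MP_L = w with MP_L = 11 − L, labor demand is L(w) = 11 − w/9.
dL/dw = −1/(9) = -1/9.
At w = 27, L = 8, so ε = (dL/dw)·(w/L) = (-1/9)·(27/8) = -0.375.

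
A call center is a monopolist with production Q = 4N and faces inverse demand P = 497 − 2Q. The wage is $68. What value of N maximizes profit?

Marginal revenue from the inverse demand is MR = 497 − 4Q.
The marginal product is MP_N = 4.
A monopolist hires until marginal revenue product equals the wage: MR·MP_N = w.
(497 − 16N)·4 = 68, so N = 30.

N* = 30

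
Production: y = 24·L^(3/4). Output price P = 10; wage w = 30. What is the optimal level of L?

MP_L = (3/4)·24·L^(-1/4) = 18·L^(-1/4).
Profit maximization for a price taker requires P·MP_L = w: 10·18·L^(-1/4) = 30.
So L^(-1/4) = 1/6, which gives L = 1296.

L* = 1296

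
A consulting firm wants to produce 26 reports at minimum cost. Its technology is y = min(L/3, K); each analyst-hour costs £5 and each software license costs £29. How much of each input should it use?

With a fixed-proportions technology, the cost-minimizing bundle uses no slack in either input: L/3 = K = y.
So L = 3·26 = 78 and K = 26.

L* = 78, K* = 26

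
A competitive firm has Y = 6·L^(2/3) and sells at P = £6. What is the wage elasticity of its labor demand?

MP_L = (2/3)·6·L^(-1/3), so P·MP_L = w gives 24·L^(-1/3) = w.
Solving, L(w) = (24/w)^(3). This is a constant-elasticity form: L ∝ w^(−3), so ε = −3.

ε = -3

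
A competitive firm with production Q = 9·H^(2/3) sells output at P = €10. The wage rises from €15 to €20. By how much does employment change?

ΔH = -37

From P·MP_H = w with MP_H = 6·H^(-1/3), the labor demand is H(w) = (60/w)^(3).
At w = 15: H = 64. At w = 20: H = 27.
ΔH = 27 − 64 = -37.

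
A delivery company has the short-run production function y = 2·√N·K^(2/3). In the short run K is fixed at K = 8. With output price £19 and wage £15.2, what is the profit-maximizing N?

With K = 8, MP_N = (1/2)·2·N^(-1/2)·8^(2/3) = 4·N^(-1/2).
Profit maximization for a price taker requires P·MP_N = w: 19·4·N^(-1/2) = 15.2.
So N^(-1/2) = 0.2, which gives N = 25.

N* = 25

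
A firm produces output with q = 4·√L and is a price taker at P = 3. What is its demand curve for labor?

MP_L = (1/2)·4·L^(-1/2) = 2·L^(-1/2).
Setting P·MP_L = w: 6·L^(-1/2) = w.
Solving for L: L^(-1/2) = w/6, so L = (6/w)^(2).

L(w) = 36/w²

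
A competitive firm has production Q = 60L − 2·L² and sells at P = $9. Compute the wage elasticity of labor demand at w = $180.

From P·MP_L = w with MP_L = 60 − 4L, labor demand is L(w) = (60 − w/9)/4.
dL/dw = −1/(36) = -1/36.
At w = 180, L = 10, so ε = (dL/dw)·(w/L) = (-1/36)·(180/10) = -0.5.

ε = -0.5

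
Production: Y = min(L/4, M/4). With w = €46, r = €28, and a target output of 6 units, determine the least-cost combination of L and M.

L* = 24, M* = 24

With a fixed-proportions technology, the cost-minimizing bundle uses no slack in either input: L/4 = M/4 = Y.
So L = 4·6 = 24 and M = 4·6 = 24.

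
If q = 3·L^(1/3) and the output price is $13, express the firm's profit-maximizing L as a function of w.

MP_L = (1/3)·3·L^(-2/3) = L^(-2/3).
Setting P·MP_L = w: 13·L^(-2/3) = w.
Solving for L: L^(-2/3) = w/13, so L = (13/w)^(3/2).

L(w) = (13/w)^(3/2)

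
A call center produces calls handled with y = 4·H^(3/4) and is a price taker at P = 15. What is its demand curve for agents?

MP_H = (3/4)·4·H^(-1/4) = 3·H^(-1/4).
Setting P·MP_H = w: 45·H^(-1/4) = w.
Solving for H: H^(-1/4) = w/45, so H = (45/w)^(4).

H(w) = 4100625/w^(4)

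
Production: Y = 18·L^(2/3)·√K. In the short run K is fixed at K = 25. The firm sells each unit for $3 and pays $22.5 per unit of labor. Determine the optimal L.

L* = 512

With K = 25, MP_L = (2/3)·18·L^(-1/3)·25^(1/2) = 60·L^(-1/3).
Profit maximization for a price taker requires P·MP_L = w: 3·60·L^(-1/3) = 22.5.
So L^(-1/3) = 0.125, which gives L = 512.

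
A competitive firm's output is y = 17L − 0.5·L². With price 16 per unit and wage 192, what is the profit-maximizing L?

L* = 5

The marginal product of L is MP_L = 17 − L.
A price-taking firm hires until the value of the marginal product equals the wage: P·MP_L = w, so 16·(17 − L) = 192.
Then 17 − L = 12, giving L = 5.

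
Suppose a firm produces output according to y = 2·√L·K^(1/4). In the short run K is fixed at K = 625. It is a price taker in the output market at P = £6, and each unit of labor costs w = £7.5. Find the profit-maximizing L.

L* = 16

With K = 625, MP_L = (1/2)·2·L^(-1/2)·625^(1/4) = 5·L^(-1/2).
Profit maximization for a price taker requires P·MP_L = w: 6·5·L^(-1/2) = 7.5.
So L^(-1/2) = 0.25, which gives L = 16.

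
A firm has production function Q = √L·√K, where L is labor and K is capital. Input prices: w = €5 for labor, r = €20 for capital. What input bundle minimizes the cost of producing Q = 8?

L* = 16, K* = 4

Cost minimization requires the marginal rate of technical substitution to equal the input-price ratio: MP_L/MP_K = w/r.
Here MP_L/MP_K = (1/2)·(K/L)/(1/2) = (K/L). Setting this equal to 5/20 = 0.25 gives K = 0.25L.
Substituting into Q = 8: L^(1/2)·(0.25L)^(1/2) = 8.
Solving, L = 16 and K = 4.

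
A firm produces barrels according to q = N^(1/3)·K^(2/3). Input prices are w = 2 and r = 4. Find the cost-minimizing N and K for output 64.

N* = 64, K* = 64

Cost minimization requires the marginal rate of technical substitution to equal the input-price ratio: MP_N/MP_K = w/r.
Here MP_N/MP_K = (1/3)·(K/N)/(2/3) = 0.5·(K/N). Setting this equal to 2/4 = 0.5 gives K = N.
Substituting into q = 64: N^(1/3)·(N)^(2/3) = 64.
Solving, N = 64 and K = 64.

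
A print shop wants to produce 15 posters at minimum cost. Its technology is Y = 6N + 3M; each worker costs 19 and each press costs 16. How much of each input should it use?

The inputs are perfect substitutes, so the firm uses whichever has the lower cost per unit of output.
Cost per unit of output via N is w/6 = 19/6; via M it is r/3 = 16/3. N is cheaper.
Producing Y = 15 with N alone: N = 2.5, M = 0.

N* = 2.5, M* = 0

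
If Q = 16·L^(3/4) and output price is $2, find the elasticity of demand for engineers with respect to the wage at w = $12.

MP_L = (3/4)·16·L^(-1/4), so P·MP_L = w gives 24·L^(-1/4) = w.
Solving, L(w) = (24/w)^(4). This is a constant-elasticity form: L ∝ w^(−4), so ε = −4.

ε = -4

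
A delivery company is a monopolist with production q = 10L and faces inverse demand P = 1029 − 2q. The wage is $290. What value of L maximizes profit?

Marginal revenue from the inverse demand is MR = 1029 − 4q.
The marginal product is MP_L = 10.
A monopolist hires until marginal revenue product equals the wage: MR·MP_L = w.
(1029 − 40L)·10 = 290, so L = 25.

L* = 25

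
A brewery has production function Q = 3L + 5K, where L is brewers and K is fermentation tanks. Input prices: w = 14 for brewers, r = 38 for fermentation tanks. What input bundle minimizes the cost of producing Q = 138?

The inputs are perfect substitutes, so the firm uses whichever has the lower cost per unit of output.
Cost per unit of output via L is w/3 = 14/3; via K it is r/5 = 7.6. L is cheaper.
Producing Q = 138 with L alone: L = 46, K = 0.

L* = 46, K* = 0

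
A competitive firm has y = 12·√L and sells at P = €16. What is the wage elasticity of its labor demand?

MP_L = (1/2)·12·L^(-1/2), so P·MP_L = w gives 96·L^(-1/2) = w.
Solving, L(w) = (96/w)^(2). This is a constant-elasticity form: L ∝ w^(−2), so ε = −2.

ε = -2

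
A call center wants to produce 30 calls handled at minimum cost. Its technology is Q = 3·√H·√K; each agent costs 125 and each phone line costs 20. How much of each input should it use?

H* = 4, K* = 25

Cost minimization requires the marginal rate of technical substitution to equal the input-price ratio: MP_H/MP_K = w/r.
Here MP_H/MP_K = (1/2)·(K/H)/(1/2) = (K/H). Setting this equal to 125/20 = 6.25 gives K = 6.25H.
Substituting into Q = 30: 3·H^(1/2)·(6.25H)^(1/2) = 30.
Solving, H = 4 and K = 25.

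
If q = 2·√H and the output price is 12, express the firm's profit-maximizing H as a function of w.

MP_H = (1/2)·2·H^(-1/2) = H^(-1/2).
Setting P·MP_H = w: 12·H^(-1/2) = w.
Solving for H: H^(-1/2) = w/12, so H = (12/w)^(2).

H(w) = 144/w²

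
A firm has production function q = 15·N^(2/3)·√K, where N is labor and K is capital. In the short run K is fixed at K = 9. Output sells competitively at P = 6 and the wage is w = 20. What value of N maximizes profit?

N* = 729

With K = 9, MP_N = (2/3)·15·N^(-1/3)·9^(1/2) = 30·N^(-1/3).
Profit maximization for a price taker requires P·MP_N = w: 6·30·N^(-1/3) = 20.
So N^(-1/3) = 1/9, which gives N = 729.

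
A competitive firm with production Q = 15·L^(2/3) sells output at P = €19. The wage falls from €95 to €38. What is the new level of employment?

From P·MP_L = w with MP_L = 10·L^(-1/3), the labor demand is L(w) = (190/w)^(3).
At w = 95: L = 8. At w = 38: L = 125.

L* = 125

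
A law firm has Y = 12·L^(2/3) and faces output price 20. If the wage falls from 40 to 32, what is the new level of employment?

L* = 125

From P·MP_L = w with MP_L = 8·L^(-1/3), the labor demand is L(w) = (160/w)^(3).
At w = 40: L = 64. At w = 32: L = 125.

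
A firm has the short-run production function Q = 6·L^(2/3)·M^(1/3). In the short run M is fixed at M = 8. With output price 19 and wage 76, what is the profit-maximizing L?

L* = 8

With M = 8, MP_L = (2/3)·6·L^(-1/3)·8^(1/3) = 8·L^(-1/3).
Profit maximization for a price taker requires P·MP_L = w: 19·8·L^(-1/3) = 76.
So L^(-1/3) = 0.5, which gives L = 8.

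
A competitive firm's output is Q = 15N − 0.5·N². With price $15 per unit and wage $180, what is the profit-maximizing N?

N* = 3

The marginal product of N is MP_N = 15 − N.
A price-taking firm hires until the value of the marginal product equals the wage: P·MP_N = w, so 15·(15 − N) = 180.
Then 15 − N = 12, giving N = 3.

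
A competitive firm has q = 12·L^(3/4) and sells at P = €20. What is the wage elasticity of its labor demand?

MP_L = (3/4)·12·L^(-1/4), so P·MP_L = w gives 180·L^(-1/4) = w.
Solving, L(w) = (180/w)^(4). This is a constant-elasticity form: L ∝ w^(−4), so ε = −4.

ε = -4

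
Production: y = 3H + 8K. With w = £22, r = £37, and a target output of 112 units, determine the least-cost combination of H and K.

The inputs are perfect substitutes, so the firm uses whichever has the lower cost per unit of output.
Cost per unit of output via H is w/3 = 22/3; via K it is r/8 = 4.625. K is cheaper.
Producing y = 112 with K alone: H = 0, K = 14.

H* = 0, K* = 14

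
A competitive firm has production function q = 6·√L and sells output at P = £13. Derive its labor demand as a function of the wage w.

MP_L = (1/2)·6·L^(-1/2) = 3·L^(-1/2).
Setting P·MP_L = w: 39·L^(-1/2) = w.
Solving for L: L^(-1/2) = w/39, so L = (39/w)^(2).

L(w) = 1521/w²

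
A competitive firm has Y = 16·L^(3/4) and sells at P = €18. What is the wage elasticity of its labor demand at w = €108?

ε = -4

MP_L = (3/4)·16·L^(-1/4), so P·MP_L = w gives 216·L^(-1/4) = w.
Solving, L(w) = (216/w)^(4). This is a constant-elasticity form: L ∝ w^(−4), so ε = −4.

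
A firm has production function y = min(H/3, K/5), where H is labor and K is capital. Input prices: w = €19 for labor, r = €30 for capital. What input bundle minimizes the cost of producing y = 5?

H* = 15, K* = 25

With a fixed-proportions technology, the cost-minimizing bundle uses no slack in either input: H/3 = K/5 = y.
So H = 3·5 = 15 and K = 5·5 = 25.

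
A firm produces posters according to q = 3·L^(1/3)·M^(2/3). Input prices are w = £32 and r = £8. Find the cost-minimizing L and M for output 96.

L* = 8, M* = 64

Cost minimization requires the marginal rate of technical substitution to equal the input-price ratio: MP_L/MP_M = w/r.
Here MP_L/MP_M = (1/3)·(M/L)/(2/3) = 0.5·(M/L). Setting this equal to 32/8 = 4 gives M = 8L.
Substituting into q = 96: 3·L^(1/3)·(8L)^(2/3) = 96.
Solving, L = 8 and M = 64.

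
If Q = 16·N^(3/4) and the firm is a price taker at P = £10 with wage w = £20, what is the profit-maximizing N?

N* = 1296

MP_N = (3/4)·16·N^(-1/4) = 12·N^(-1/4).
Profit maximization for a price taker requires P·MP_N = w: 10·12·N^(-1/4) = 20.
So N^(-1/4) = 1/6, which gives N = 1296.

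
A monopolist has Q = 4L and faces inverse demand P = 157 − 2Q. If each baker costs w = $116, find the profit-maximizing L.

L* = 8

Marginal revenue from the inverse demand is MR = 157 − 4Q.
The marginal product is MP_L = 4.
A monopolist hires until marginal revenue product equals the wage: MR·MP_L = w.
(157 − 16L)·4 = 116, so L = 8.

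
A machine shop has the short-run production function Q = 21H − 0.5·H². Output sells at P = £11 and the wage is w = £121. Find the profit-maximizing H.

The marginal product of H is MP_H = 21 − H.
A price-taking firm hires until the value of the marginal product equals the wage: P·MP_H = w, so 11·(21 − H) = 121.
Then 21 − H = 11, giving H = 10.

H* = 10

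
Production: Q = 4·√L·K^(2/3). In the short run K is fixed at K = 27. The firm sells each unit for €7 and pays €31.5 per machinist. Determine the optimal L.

With K = 27, MP_L = (1/2)·4·L^(-1/2)·27^(2/3) = 18·L^(-1/2).
Profit maximization for a price taker requires P·MP_L = w: 7·18·L^(-1/2) = 31.5.
So L^(-1/2) = 0.25, which gives L = 16.

L* = 16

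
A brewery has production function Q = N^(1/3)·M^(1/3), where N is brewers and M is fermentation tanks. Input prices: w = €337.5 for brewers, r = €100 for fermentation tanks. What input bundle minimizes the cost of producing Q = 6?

N* = 8, M* = 27

Cost minimization requires the marginal rate of technical substitution to equal the input-price ratio: MP_N/MP_M = w/r.
Here MP_N/MP_M = (1/3)·(M/N)/(1/3) = (M/N). Setting this equal to 337.5/100 = 3.375 gives M = 3.375N.
Substituting into Q = 6: N^(1/3)·(3.375N)^(1/3) = 6.
Solving, N = 8 and M = 27.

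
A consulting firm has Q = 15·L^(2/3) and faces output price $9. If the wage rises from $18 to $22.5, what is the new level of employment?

L* = 64

From P·MP_L = w with MP_L = 10·L^(-1/3), the labor demand is L(w) = (90/w)^(3).
At w = 18: L = 125. At w = 22.5: L = 64.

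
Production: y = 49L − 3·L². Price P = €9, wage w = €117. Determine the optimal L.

L* = 6

The marginal product of L is MP_L = 49 − 6L.
A price-taking firm hires until the value of the marginal product equals the wage: P·MP_L = w, so 9·(49 − 6L) = 117.
Then 49 − 6L = 13, giving L = 6.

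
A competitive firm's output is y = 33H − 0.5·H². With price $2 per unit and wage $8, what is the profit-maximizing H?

H* = 29

The marginal product of H is MP_H = 33 − H.
A price-taking firm hires until the value of the marginal product equals the wage: P·MP_H = w, so 2·(33 − H) = 8.
Then 33 − H = 4, giving H = 29.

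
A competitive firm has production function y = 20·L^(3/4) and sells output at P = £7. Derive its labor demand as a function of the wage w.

L(w) = (105/w)^(4)

MP_L = (3/4)·20·L^(-1/4) = 15·L^(-1/4).
Setting P·MP_L = w: 105·L^(-1/4) = w.
Solving for L: L^(-1/4) = w/105, so L = (105/w)^(4).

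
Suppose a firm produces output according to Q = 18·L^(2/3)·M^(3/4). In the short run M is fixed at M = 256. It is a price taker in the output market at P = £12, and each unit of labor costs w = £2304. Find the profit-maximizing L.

L* = 64

With M = 256, MP_L = (2/3)·18·L^(-1/3)·256^(3/4) = 768·L^(-1/3).
Profit maximization for a price taker requires P·MP_L = w: 12·768·L^(-1/3) = 2304.
So L^(-1/3) = 0.25, which gives L = 64.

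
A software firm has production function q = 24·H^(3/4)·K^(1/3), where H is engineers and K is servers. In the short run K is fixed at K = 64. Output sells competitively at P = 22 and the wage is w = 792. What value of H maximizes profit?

With K = 64, MP_H = (3/4)·24·H^(-1/4)·64^(1/3) = 72·H^(-1/4).
Profit maximization for a price taker requires P·MP_H = w: 22·72·H^(-1/4) = 792.
So H^(-1/4) = 0.5, which gives H = 16.

H* = 16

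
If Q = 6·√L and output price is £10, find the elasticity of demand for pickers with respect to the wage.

ε = -2

MP_L = (1/2)·6·L^(-1/2), so P·MP_L = w gives 30·L^(-1/2) = w.
Solving, L(w) = (30/w)^(2). This is a constant-elasticity form: L ∝ w^(−2), so ε = −2.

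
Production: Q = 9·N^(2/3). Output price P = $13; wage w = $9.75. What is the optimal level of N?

N* = 512

MP_N = (2/3)·9·N^(-1/3) = 6·N^(-1/3).
Profit maximization for a price taker requires P·MP_N = w: 13·6·N^(-1/3) = 9.75.
So N^(-1/3) = 0.125, which gives N = 512.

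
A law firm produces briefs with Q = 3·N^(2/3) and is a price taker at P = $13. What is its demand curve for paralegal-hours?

N(w) = 17576/w³

MP_N = (2/3)·3·N^(-1/3) = 2·N^(-1/3).
Setting P·MP_N = w: 26·N^(-1/3) = w.
Solving for N: N^(-1/3) = w/26, so N = (26/w)^(3).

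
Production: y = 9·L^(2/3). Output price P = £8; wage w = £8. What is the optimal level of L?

L* = 216

MP_L = (2/3)·9·L^(-1/3) = 6·L^(-1/3).
Profit maximization for a price taker requires P·MP_L = w: 8·6·L^(-1/3) = 8.
So L^(-1/3) = 1/6, which gives L = 216.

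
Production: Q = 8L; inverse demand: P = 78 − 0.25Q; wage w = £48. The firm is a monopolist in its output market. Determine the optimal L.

L* = 18

Marginal revenue from the inverse demand is MR = 78 − 0.5Q.
The marginal product is MP_L = 8.
A monopolist hires until marginal revenue product equals the wage: MR·MP_L = w.
(78 − 4L)·8 = 48, so L = 18.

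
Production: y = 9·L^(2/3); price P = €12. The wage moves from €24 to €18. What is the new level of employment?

From P·MP_L = w with MP_L = 6·L^(-1/3), the labor demand is L(w) = (72/w)^(3).
At w = 24: L = 27. At w = 18: L = 64.

L* = 64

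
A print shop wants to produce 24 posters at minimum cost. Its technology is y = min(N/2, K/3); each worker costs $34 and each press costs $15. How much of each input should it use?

With a fixed-proportions technology, the cost-minimizing bundle uses no slack in either input: N/2 = K/3 = y.
So N = 2·24 = 48 and K = 3·24 = 72.

N* = 48, K* = 72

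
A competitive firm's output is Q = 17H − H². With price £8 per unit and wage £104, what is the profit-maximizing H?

H* = 2

The marginal product of H is MP_H = 17 − 2H.
A price-taking firm hires until the value of the marginal product equals the wage: P·MP_H = w, so 8·(17 − 2H) = 104.
Then 17 − 2H = 13, giving H = 2.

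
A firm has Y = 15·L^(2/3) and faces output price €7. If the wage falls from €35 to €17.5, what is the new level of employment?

L* = 64

From P·MP_L = w with MP_L = 10·L^(-1/3), the labor demand is L(w) = (70/w)^(3).
At w = 35: L = 8. At w = 17.5: L = 64.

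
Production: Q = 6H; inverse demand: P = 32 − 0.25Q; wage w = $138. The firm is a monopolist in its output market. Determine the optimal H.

H* = 3

Marginal revenue from the inverse demand is MR = 32 − 0.5Q.
The marginal product is MP_H = 6.
A monopolist hires until marginal revenue product equals the wage: MR·MP_H = w.
(32 − 3H)·6 = 138, so H = 3.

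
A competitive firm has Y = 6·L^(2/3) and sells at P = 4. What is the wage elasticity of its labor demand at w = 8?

MP_L = (2/3)·6·L^(-1/3), so P·MP_L = w gives 16·L^(-1/3) = w.
Solving, L(w) = (16/w)^(3). This is a constant-elasticity form: L ∝ w^(−3), so ε = −3.

ε = -3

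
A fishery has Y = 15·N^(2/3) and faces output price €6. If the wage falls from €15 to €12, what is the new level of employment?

N* = 125

From P·MP_N = w with MP_N = 10·N^(-1/3), the labor demand is N(w) = (60/w)^(3).
At w = 15: N = 64. At w = 12: N = 125.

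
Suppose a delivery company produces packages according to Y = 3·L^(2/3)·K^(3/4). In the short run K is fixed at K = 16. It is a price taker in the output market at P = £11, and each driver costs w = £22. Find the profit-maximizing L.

L* = 512

With K = 16, MP_L = (2/3)·3·L^(-1/3)·16^(3/4) = 16·L^(-1/3).
Profit maximization for a price taker requires P·MP_L = w: 11·16·L^(-1/3) = 22.
So L^(-1/3) = 0.125, which gives L = 512.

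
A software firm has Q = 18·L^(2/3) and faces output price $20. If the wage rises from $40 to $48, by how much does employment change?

From P·MP_L = w with MP_L = 12·L^(-1/3), the labor demand is L(w) = (240/w)^(3).
At w = 40: L = 216. At w = 48: L = 125.
ΔL = 125 − 216 = -91.

ΔL = -91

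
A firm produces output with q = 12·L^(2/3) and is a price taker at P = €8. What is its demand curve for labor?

MP_L = (2/3)·12·L^(-1/3) = 8·L^(-1/3).
Setting P·MP_L = w: 64·L^(-1/3) = w.
Solving for L: L^(-1/3) = w/64, so L = (64/w)^(3).

L(w) = 262144/w³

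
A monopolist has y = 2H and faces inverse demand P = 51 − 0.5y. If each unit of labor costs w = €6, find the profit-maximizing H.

Marginal revenue from the inverse demand is MR = 51 − y.
The marginal product is MP_H = 2.
A monopolist hires until marginal revenue product equals the wage: MR·MP_H = w.
(51 − 2H)·2 = 6, so H = 24.

H* = 24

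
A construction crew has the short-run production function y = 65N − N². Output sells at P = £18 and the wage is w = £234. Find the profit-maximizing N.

The marginal product of N is MP_N = 65 − 2N.
A price-taking firm hires until the value of the marginal product equals the wage: P·MP_N = w, so 18·(65 − 2N) = 234.
Then 65 − 2N = 13, giving N = 26.

N* = 26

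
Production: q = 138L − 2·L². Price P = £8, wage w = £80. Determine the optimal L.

The marginal product of L is MP_L = 138 − 4L.
A price-taking firm hires until the value of the marginal product equals the wage: P·MP_L = w, so 8·(138 − 4L) = 80.
Then 138 − 4L = 10, giving L = 32.

L* = 32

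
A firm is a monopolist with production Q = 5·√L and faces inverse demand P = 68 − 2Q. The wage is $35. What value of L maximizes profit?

Marginal revenue from the inverse demand is MR = 68 − 4Q.
The marginal product is MP_L = 2.5·L^(-1/2).
A monopolist hires until marginal revenue product equals the wage: MR·MP_L = w.
At L, Q = 5·√L. Substituting and solving: (68 − 20·√L)·2.5·L^(-1/2) = 35 gives L = 4.

L* = 4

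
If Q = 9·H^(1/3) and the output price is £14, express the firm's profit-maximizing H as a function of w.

MP_H = (1/3)·9·H^(-2/3) = 3·H^(-2/3).
Setting P·MP_H = w: 42·H^(-2/3) = w.
Solving for H: H^(-2/3) = w/42, so H = (42/w)^(3/2).

H(w) = (42/w)^(3/2)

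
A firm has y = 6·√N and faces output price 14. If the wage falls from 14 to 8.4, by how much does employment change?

ΔN = 16

From P·MP_N = w with MP_N = 3·N^(-1/2), the labor demand is N(w) = (42/w)^(2).
At w = 14: N = 9. At w = 8.4: N = 25.
ΔN = 25 − 9 = 16.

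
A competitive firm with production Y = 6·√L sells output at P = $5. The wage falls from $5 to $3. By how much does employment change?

From P·MP_L = w with MP_L = 3·L^(-1/2), the labor demand is L(w) = (15/w)^(2).
At w = 5: L = 9. At w = 3: L = 25.
ΔL = 25 − 9 = 16.

ΔL = 16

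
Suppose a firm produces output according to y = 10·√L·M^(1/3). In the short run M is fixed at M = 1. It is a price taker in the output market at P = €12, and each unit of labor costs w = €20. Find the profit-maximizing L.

With M = 1, MP_L = (1/2)·10·L^(-1/2)·1^(1/3) = 5·L^(-1/2).
Profit maximization for a price taker requires P·MP_L = w: 12·5·L^(-1/2) = 20.
So L^(-1/2) = 1/3, which gives L = 9.

L* = 9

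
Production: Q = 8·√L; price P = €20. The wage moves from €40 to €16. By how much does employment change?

ΔL = 21

From P·MP_L = w with MP_L = 4·L^(-1/2), the labor demand is L(w) = (80/w)^(2).
At w = 40: L = 4. At w = 16: L = 25.
ΔL = 25 − 4 = 21.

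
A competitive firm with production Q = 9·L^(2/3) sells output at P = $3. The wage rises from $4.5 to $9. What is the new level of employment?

L* = 8

From P·MP_L = w with MP_L = 6·L^(-1/3), the labor demand is L(w) = (18/w)^(3).
At w = 4.5: L = 64. At w = 9: L = 8.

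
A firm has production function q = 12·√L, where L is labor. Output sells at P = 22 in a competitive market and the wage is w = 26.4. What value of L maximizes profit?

MP_L = (1/2)·12·L^(-1/2) = 6·L^(-1/2).
Profit maximization for a price taker requires P·MP_L = w: 22·6·L^(-1/2) = 26.4.
So L^(-1/2) = 0.2, which gives L = 25.

L* = 25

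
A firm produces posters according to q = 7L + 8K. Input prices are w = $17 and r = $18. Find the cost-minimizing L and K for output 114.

The inputs are perfect substitutes, so the firm uses whichever has the lower cost per unit of output.
Cost per unit of output via L is w/7 = 17/7; via K it is r/8 = 2.25. K is cheaper.
Producing q = 114 with K alone: L = 0, K = 14.25.

L* = 0, K* = 14.25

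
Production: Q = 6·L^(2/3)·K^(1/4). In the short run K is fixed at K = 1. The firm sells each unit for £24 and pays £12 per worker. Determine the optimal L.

With K = 1, MP_L = (2/3)·6·L^(-1/3)·1^(1/4) = 4·L^(-1/3).
Profit maximization for a price taker requires P·MP_L = w: 24·4·L^(-1/3) = 12.
So L^(-1/3) = 0.125, which gives L = 512.

L* = 512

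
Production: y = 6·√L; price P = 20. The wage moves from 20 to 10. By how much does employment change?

ΔL = 27

From P·MP_L = w with MP_L = 3·L^(-1/2), the labor demand is L(w) = (60/w)^(2).
At w = 20: L = 9. At w = 10: L = 36.
ΔL = 36 − 9 = 27.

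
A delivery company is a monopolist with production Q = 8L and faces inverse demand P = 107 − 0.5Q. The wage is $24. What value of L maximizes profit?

Marginal revenue from the inverse demand is MR = 107 − Q.
The marginal product is MP_L = 8.
A monopolist hires until marginal revenue product equals the wage: MR·MP_L = w.
(107 − 8L)·8 = 24, so L = 13.

L* = 13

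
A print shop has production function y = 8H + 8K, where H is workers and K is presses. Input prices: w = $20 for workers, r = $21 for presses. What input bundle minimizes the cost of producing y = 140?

The inputs are perfect substitutes, so the firm uses whichever has the lower cost per unit of output.
Cost per unit of output via H is w/8 = 2.5; via K it is r/8 = 2.625. H is cheaper.
Producing y = 140 with H alone: H = 17.5, K = 0.

H* = 17.5, K* = 0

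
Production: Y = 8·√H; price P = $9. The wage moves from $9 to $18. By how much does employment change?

From P·MP_H = w with MP_H = 4·H^(-1/2), the labor demand is H(w) = (36/w)^(2).
At w = 9: H = 16. At w = 18: H = 4.
ΔH = 4 − 16 = -12.

ΔH = -12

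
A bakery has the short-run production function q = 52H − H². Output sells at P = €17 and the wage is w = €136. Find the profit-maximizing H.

H* = 22

The marginal product of H is MP_H = 52 − 2H.
A price-taking firm hires until the value of the marginal product equals the wage: P·MP_H = w, so 17·(52 − 2H) = 136.
Then 52 − 2H = 8, giving H = 22.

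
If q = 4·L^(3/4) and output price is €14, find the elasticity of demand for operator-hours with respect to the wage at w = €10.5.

MP_L = (3/4)·4·L^(-1/4), so P·MP_L = w gives 42·L^(-1/4) = w.
Solving, L(w) = (42/w)^(4). This is a constant-elasticity form: L ∝ w^(−4), so ε = −4.

ε = -4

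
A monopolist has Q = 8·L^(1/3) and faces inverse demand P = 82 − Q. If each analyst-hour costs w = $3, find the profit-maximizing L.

Marginal revenue from the inverse demand is MR = 82 − 2Q.
The marginal product is MP_L = (8/3)·L^(-2/3).
A monopolist hires until marginal revenue product equals the wage: MR·MP_L = w.
At L, Q = 8·L^(1/3). Substituting and solving: (82 − 16·L^(1/3))·(8/3)·L^(-2/3) = 3 gives L = 64.

L* = 64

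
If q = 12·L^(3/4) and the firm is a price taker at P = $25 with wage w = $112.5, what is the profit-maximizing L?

MP_L = (3/4)·12·L^(-1/4) = 9·L^(-1/4).
Profit maximization for a price taker requires P·MP_L = w: 25·9·L^(-1/4) = 112.5.
So L^(-1/4) = 0.5, which gives L = 16.

L* = 16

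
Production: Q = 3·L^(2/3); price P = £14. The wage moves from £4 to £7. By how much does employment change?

From P·MP_L = w with MP_L = 2·L^(-1/3), the labor demand is L(w) = (28/w)^(3).
At w = 4: L = 343. At w = 7: L = 64.
ΔL = 64 − 343 = -279.

ΔL = -279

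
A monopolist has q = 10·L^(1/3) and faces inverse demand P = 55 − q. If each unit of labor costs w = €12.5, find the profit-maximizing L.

Marginal revenue from the inverse demand is MR = 55 − 2q.
The marginal product is MP_L = (10/3)·L^(-2/3).
A monopolist hires until marginal revenue product equals the wage: MR·MP_L = w.
At L, q = 10·L^(1/3). Substituting and solving: (55 − 20·L^(1/3))·(10/3)·L^(-2/3) = 12.5 gives L = 8.

L* = 8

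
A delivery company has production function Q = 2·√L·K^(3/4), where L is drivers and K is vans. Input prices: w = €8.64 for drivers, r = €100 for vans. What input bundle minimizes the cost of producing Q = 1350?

L* = 625, K* = 81

Cost minimization requires the marginal rate of technical substitution to equal the input-price ratio: MP_L/MP_K = w/r.
Here MP_L/MP_K = (1/2)·(K/L)/(3/4) = (2/3)·(K/L). Setting this equal to 8.64/100 = 0.0864 gives K = 0.1296L.
Substituting into Q = 1350: 2·L^(1/2)·(0.1296L)^(3/4) = 1350.
Solving, L = 625 and K = 81.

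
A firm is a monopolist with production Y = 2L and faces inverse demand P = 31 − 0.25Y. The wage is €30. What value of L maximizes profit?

L* = 16

Marginal revenue from the inverse demand is MR = 31 − 0.5Y.
The marginal product is MP_L = 2.
A monopolist hires until marginal revenue product equals the wage: MR·MP_L = w.
(31 − L)·2 = 30, so L = 16.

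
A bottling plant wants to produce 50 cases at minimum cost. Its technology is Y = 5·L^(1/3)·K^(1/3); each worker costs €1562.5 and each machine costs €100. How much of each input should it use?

Cost minimization requires the marginal rate of technical substitution to equal the input-price ratio: MP_L/MP_K = w/r.
Here MP_L/MP_K = (1/3)·(K/L)/(1/3) = (K/L). Setting this equal to 1562.5/100 = 15.625 gives K = 15.625L.
Substituting into Y = 50: 5·L^(1/3)·(15.625L)^(1/3) = 50.
Solving, L = 8 and K = 125.

L* = 8, K* = 125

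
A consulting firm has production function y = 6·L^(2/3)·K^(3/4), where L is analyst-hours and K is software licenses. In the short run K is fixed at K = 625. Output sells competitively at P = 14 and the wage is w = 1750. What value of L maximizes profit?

With K = 625, MP_L = (2/3)·6·L^(-1/3)·625^(3/4) = 500·L^(-1/3).
Profit maximization for a price taker requires P·MP_L = w: 14·500·L^(-1/3) = 1750.
So L^(-1/3) = 0.25, which gives L = 64.

L* = 64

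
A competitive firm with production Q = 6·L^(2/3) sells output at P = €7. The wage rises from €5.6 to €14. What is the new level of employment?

L* = 8

From P·MP_L = w with MP_L = 4·L^(-1/3), the labor demand is L(w) = (28/w)^(3).
At w = 5.6: L = 125. At w = 14: L = 8.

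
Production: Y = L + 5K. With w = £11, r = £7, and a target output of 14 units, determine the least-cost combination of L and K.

The inputs are perfect substitutes, so the firm uses whichever has the lower cost per unit of output.
Cost per unit of output via L is 11; via K it is 1.4. K is cheaper.
Producing Y = 14 with K alone: L = 0, K = 2.8.

L* = 0, K* = 2.8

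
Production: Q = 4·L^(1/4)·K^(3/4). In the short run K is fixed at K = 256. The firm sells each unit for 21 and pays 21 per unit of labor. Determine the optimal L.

L* = 256

With K = 256, MP_L = (1/4)·4·L^(-3/4)·256^(3/4) = 64·L^(-3/4).
Profit maximization for a price taker requires P·MP_L = w: 21·64·L^(-3/4) = 21.
So L^(-3/4) = 0.015625, which gives L = 256.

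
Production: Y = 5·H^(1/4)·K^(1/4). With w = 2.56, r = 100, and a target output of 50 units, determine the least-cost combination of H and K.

Cost minimization requires the marginal rate of technical substitution to equal the input-price ratio: MP_H/MP_K = w/r.
Here MP_H/MP_K = (1/4)·(K/H)/(1/4) = (K/H). Setting this equal to 2.56/100 = 0.0256 gives K = 0.0256H.
Substituting into Y = 50: 5·H^(1/4)·(0.0256H)^(1/4) = 50.
Solving, H = 625 and K = 16.

H* = 625, K* = 16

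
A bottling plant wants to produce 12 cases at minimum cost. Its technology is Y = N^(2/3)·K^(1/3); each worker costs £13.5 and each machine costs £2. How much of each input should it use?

Cost minimization requires the marginal rate of technical substitution to equal the input-price ratio: MP_N/MP_K = w/r.
Here MP_N/MP_K = (2/3)·(K/N)/(1/3) = 2·(K/N). Setting this equal to 13.5/2 = 6.75 gives K = 3.375N.
Substituting into Y = 12: N^(2/3)·(3.375N)^(1/3) = 12.
Solving, N = 8 and K = 27.

N* = 8, K* = 27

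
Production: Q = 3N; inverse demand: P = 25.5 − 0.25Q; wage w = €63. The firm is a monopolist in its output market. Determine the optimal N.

N* = 3

Marginal revenue from the inverse demand is MR = 25.5 − 0.5Q.
The marginal product is MP_N = 3.
A monopolist hires until marginal revenue product equals the wage: MR·MP_N = w.
(25.5 − 1.5N)·3 = 63, so N = 3.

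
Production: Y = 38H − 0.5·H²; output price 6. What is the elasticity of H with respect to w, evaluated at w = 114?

From P·MP_H = w with MP_H = 38 − H, labor demand is H(w) = 38 − w/6.
dH/dw = −1/(6) = -1/6.
At w = 114, H = 19, so ε = (dH/dw)·(w/H) = (-1/6)·(114/19) = -1.

ε = -1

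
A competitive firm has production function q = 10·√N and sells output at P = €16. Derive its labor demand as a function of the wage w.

N(w) = 6400/w²

MP_N = (1/2)·10·N^(-1/2) = 5·N^(-1/2).
Setting P·MP_N = w: 80·N^(-1/2) = w.
Solving for N: N^(-1/2) = w/80, so N = (80/w)^(2).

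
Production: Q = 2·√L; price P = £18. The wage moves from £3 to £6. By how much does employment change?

ΔL = -27

From P·MP_L = w with MP_L = L^(-1/2), the labor demand is L(w) = (18/w)^(2).
At w = 3: L = 36. At w = 6: L = 9.
ΔL = 9 − 36 = -27.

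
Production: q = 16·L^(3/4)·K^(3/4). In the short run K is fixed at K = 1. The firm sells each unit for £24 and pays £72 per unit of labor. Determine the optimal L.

L* = 256

With K = 1, MP_L = (3/4)·16·L^(-1/4)·1^(3/4) = 12·L^(-1/4).
Profit maximization for a price taker requires P·MP_L = w: 24·12·L^(-1/4) = 72.
So L^(-1/4) = 0.25, which gives L = 256.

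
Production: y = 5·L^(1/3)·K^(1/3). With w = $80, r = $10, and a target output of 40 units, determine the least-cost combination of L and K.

Cost minimization requires the marginal rate of technical substitution to equal the input-price ratio: MP_L/MP_K = w/r.
Here MP_L/MP_K = (1/3)·(K/L)/(1/3) = (K/L). Setting this equal to 80/10 = 8 gives K = 8L.
Substituting into y = 40: 5·L^(1/3)·(8L)^(1/3) = 40.
Solving, L = 8 and K = 64.

L* = 8, K* = 64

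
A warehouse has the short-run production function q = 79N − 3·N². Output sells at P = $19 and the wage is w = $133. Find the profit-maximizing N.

The marginal product of N is MP_N = 79 − 6N.
A price-taking firm hires until the value of the marginal product equals the wage: P·MP_N = w, so 19·(79 − 6N) = 133.
Then 79 − 6N = 7, giving N = 12.

N* = 12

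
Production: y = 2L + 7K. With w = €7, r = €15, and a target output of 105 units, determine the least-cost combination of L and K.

L* = 0, K* = 15

The inputs are perfect substitutes, so the firm uses whichever has the lower cost per unit of output.
Cost per unit of output via L is w/2 = 3.5; via K it is r/7 = 15/7. K is cheaper.
Producing y = 105 with K alone: L = 0, K = 15.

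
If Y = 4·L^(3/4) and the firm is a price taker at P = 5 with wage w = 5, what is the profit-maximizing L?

L* = 81

MP_L = (3/4)·4·L^(-1/4) = 3·L^(-1/4).
Profit maximization for a price taker requires P·MP_L = w: 5·3·L^(-1/4) = 5.
So L^(-1/4) = 1/3, which gives L = 81.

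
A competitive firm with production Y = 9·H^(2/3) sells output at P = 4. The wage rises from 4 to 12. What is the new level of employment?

From P·MP_H = w with MP_H = 6·H^(-1/3), the labor demand is H(w) = (24/w)^(3).
At w = 4: H = 216. At w = 12: H = 8.

H* = 8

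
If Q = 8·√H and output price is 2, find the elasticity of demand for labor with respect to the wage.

ε = -2

MP_H = (1/2)·8·H^(-1/2), so P·MP_H = w gives 8·H^(-1/2) = w.
Solving, H(w) = (8/w)^(2). This is a constant-elasticity form: H ∝ w^(−2), so ε = −2.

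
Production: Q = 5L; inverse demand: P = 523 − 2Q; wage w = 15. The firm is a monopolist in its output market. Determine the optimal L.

Marginal revenue from the inverse demand is MR = 523 − 4Q.
The marginal product is MP_L = 5.
A monopolist hires until marginal revenue product equals the wage: MR·MP_L = w.
(523 − 20L)·5 = 15, so L = 26.

L* = 26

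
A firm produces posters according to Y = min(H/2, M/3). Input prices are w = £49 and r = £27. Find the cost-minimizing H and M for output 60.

With a fixed-proportions technology, the cost-minimizing bundle uses no slack in either input: H/2 = M/3 = Y.
So H = 2·60 = 120 and M = 3·60 = 180.

H* = 120, M* = 180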